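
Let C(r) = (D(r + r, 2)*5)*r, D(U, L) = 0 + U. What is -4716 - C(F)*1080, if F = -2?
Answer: -47916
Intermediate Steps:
D(U, L) = U
C(r) = 10*r**2 (C(r) = ((r + r)*5)*r = ((2*r)*5)*r = (10*r)*r = 10*r**2)
-4716 - C(F)*1080 = -4716 - 10*(-2)**2*1080 = -4716 - 10*4*1080 = -4716 - 40*1080 = -4716 - 1*43200 = -4716 - 43200 = -47916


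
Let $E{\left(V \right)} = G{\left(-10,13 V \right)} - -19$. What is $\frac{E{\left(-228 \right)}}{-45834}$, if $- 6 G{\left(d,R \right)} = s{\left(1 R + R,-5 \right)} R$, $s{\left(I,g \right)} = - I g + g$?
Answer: $\frac{4881537}{15278} \approx 319.51$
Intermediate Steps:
$s{\left(I,g \right)} = g - I g$ ($s{\left(I,g \right)} = - I g + g = g - I g$)
$G{\left(d,R \right)} = - \frac{R \left(-5 + 10 R\right)}{6}$ ($G{\left(d,R \right)} = - \frac{- 5 \left(1 - \left(1 R + R\right)\right) R}{6} = - \frac{- 5 \left(1 - \left(R + R\right)\right) R}{6} = - \frac{- 5 \left(1 - 2 R\right) R}{6} = - \frac{\left(-5 + 10 R\right) R}{6} = - \frac{R \left(-5 + 10 R\right)}{6}$)
$E{\left(V \right)} = 19 + \frac{65 V \left(1 - 26 V\right)}{6}$ ($E{\left(V \right)} = \frac{5 \cdot 13 V \left(1 - 2 \cdot 13 V\right)}{6} - -19 = \frac{5 \cdot 13 V \left(1 - 26 V\right)}{6} + 19 = \frac{65 V \left(1 - 26 V\right)}{6} + 19 = 19 + \frac{65 V \left(1 - 26 V\right)}{6}$)
$\frac{E{\left(-228 \right)}}{-45834} = \frac{19 - - 2470 \left(-1 + 26 \left(-228\right)\right)}{-45834} = \left(19 - - 2470 \left(-1 - 5928\right)\right) \left(- \frac{1}{45834}\right) = \left(19 - \left(-2470\right) \left(-5929\right)\right) \left(- \frac{1}{45834}\right) = \left(19 - 14644630\right) \left(- \frac{1}{45834}\right) = \left(-14644611\right) \left(- \frac{1}{45834}\right) = \frac{4881537}{15278}$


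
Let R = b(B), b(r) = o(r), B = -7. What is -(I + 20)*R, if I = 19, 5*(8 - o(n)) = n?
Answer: -1833/5 ≈ -366.60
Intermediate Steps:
o(n) = 8 - n/5
b(r) = 8 - r/5
R = 47/5 (R = 8 - ⅕*(-7) = 8 + 7/5 = 47/5 ≈ 9.4000)
-(I + 20)*R = -(19 + 20)*47/5 = -39*47/5 = -1*1833/5 = -1833/5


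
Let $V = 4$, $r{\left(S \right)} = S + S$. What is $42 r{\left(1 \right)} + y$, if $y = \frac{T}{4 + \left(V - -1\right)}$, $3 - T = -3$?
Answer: $\frac{254}{3} \approx 84.667$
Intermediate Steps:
$r{\left(S \right)} = 2 S$
$T = 6$ ($T = 3 - -3 = 3 + 3 = 6$)
$y = \frac{2}{3}$ ($y = \frac{1}{4 + \left(4 - -1\right)} 6 = \frac{1}{4 + \left(4 + 1\right)} 6 = \frac{1}{4 + 5} \cdot 6 = \frac{1}{9} \cdot 6 = \frac{2}{3} \approx 0.66667$)
$42 r{\left(1 \right)} + y = 42 \cdot 2 \cdot 1 + \frac{2}{3} = 42 \cdot 2 + \frac{2}{3} = 84 + \frac{2}{3} = \frac{254}{3}$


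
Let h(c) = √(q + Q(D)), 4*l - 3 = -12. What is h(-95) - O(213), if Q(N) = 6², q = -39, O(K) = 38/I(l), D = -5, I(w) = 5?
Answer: -38/5 + I*√3 ≈ -7.6 + 1.732*I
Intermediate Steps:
l = -9/4 (l = ¾ + (¼)*(-12) = ¾ - 3 = -9/4 ≈ -2.2500)
O(K) = 38/5
Q(N) = 36
h(c) = I*√3 (h(c) = √(-39 + 36) = √(-3) = I*√3)
h(-95) - O(213) = I*√3 - 1*38/5 = I*√3 - 38/5 = -38/5 + I*√3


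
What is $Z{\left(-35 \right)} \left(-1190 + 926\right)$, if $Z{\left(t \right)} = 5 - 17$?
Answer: $3168$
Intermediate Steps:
$Z{\left(t \right)} = -12$
$Z{\left(-35 \right)} \left(-1190 + 926\right) = - 12 \left(-1190 + 926\right) = \left(-12\right) \left(-264\right) = 3168$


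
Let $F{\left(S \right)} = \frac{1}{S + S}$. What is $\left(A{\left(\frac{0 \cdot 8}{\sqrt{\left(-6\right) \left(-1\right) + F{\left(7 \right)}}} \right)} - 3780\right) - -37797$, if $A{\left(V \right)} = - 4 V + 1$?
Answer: $34018$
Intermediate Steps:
$F{\left(S \right)} = \frac{1}{2 S}$
$A{\left(V \right)} = 1 - 4 V$
$\left(A{\left(\frac{0 \cdot 8}{\sqrt{\left(-6\right) \left(-1\right) + F{\left(7 \right)}}} \right)} - 3780\right) - -37797 = \left(\left(1 - 4 \frac{0 \cdot 8}{\sqrt{\left(-6\right) \left(-1\right) + \frac{1}{2 \cdot 7}}}\right) - 3780\right) - -37797 = \left(\left(1 - 4 \frac{0}{\sqrt{6 + \frac{1}{2} \cdot \frac{1}{7}}}\right) - 3780\right) + 37797 = \left(\left(1 - 4 \frac{0}{\sqrt{6 + \frac{1}{14}}}\right) - 3780\right) + 37797 = \left(\left(1 - 4 \frac{0}{\sqrt{\frac{85}{14}}}\right) - 3780\right) + 37797 = \left(\left(1 - 4 \frac{0}{\frac{1}{14} \sqrt{1190}}\right) - 3780\right) + 37797 = \left(\left(1 - 4 \cdot 0 \frac{\sqrt{1190}}{85}\right) - 3780\right) + 37797 = \left(\left(1 - 0\right) - 3780\right) + 37797 = \left(\left(1 + 0\right) - 3780\right) + 37797 = \left(1 - 3780\right) + 37797 = -3779 + 37797 = 34018$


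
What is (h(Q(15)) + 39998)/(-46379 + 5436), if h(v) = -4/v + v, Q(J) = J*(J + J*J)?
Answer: -5605457/5264100 ≈ -1.0648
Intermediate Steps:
Q(J) = J*(J + J²)
h(v) = v - 4/v
(h(Q(15)) + 39998)/(-46379 + 5436) = ((15²*(1 + 15) - 4*1/(225*(1 + 15))) + 39998)/(-46379 + 5436) = ((225*16 - 4/(225*16)) + 39998)/(-40943) = ((3600 - 4/3600) + 39998)*(-1/40943) = ((3600 - 4*1/3600) + 39998)*(-1/40943) = ((3600 - 1/900) + 39998)*(-1/40943) = (3239999/900 + 39998)*(-1/40943) = (39238199/900)*(-1/40943) = -5605457/5264100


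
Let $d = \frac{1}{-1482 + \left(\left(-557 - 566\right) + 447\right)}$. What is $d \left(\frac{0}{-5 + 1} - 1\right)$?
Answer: $\frac{1}{2158} \approx 0.00046339$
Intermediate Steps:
$d = - \frac{1}{2158}$ ($d = \frac{1}{-1482 + \left(-1123 + 447\right)} = \frac{1}{-1482 - 676} = \frac{1}{-2158} = - \frac{1}{2158} \approx -0.00046339$)
$d \left(\frac{0}{-5 + 1} - 1\right) = - \frac{\frac{0}{-5 + 1} - 1}{2158} = - \frac{\frac{0}{-4} - 1}{2158} = - \frac{0 \left(- \frac{1}{4}\right) - 1}{2158} = - \frac{0 - 1}{2158} = \left(- \frac{1}{2158}\right) \left(-1\right) = \frac{1}{2158}$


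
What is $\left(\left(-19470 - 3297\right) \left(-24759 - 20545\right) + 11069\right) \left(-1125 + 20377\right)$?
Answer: $19857422206724$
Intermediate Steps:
$\left(\left(-19470 - 3297\right) \left(-24759 - 20545\right) + 11069\right) \left(-1125 + 20377\right) = \left(\left(-22767\right) \left(-45304\right) + 11069\right) 19252 = \left(1031436168 + 11069\right) 19252 = 1031447237 \cdot 19252 = 19857422206724$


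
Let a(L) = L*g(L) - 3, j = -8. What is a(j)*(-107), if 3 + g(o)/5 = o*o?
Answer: 261401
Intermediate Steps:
g(o) = -15 + 5*o**2 (g(o) = -15 + 5*(o*o) = -15 + 5*o**2)
a(L) = -3 + L*(-15 + 5*L**2) (a(L) = L*(-15 + 5*L**2) - 3 = -3 + L*(-15 + 5*L**2))
a(j)*(-107) = (-3 + 5*(-8)*(-3 + (-8)**2))*(-107) = (-3 + 5*(-8)*(-3 + 64))*(-107) = (-3 + 5*(-8)*61)*(-107) = (-3 - 2440)*(-107) = -2443*(-107) = 261401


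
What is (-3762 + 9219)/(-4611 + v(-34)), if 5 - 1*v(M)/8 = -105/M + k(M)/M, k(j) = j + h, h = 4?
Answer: -92769/78247 ≈ -1.1856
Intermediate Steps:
k(j) = 4 + j (k(j) = j + 4 = 4 + j)
v(M) = 40 + 840/M - 8*(4 + M)/M (v(M) = 40 - 8*(-105/M + (4 + M)/M) = 40 + (840/M - 8*(4 + M)/M) = 40 + 840/M - 8*(4 + M)/M)
(-3762 + 9219)/(-4611 + v(-34)) = (-3762 + 9219)/(-4611 + (32 + 808/(-34))) = 5457/(-4611 + (32 + 808*(-1/34))) = 5457/(-4611 + (32 - 404/17)) = 5457/(-4611 + 140/17) = 5457/(-78247/17) = 5457*(-17/78247) = -92769/78247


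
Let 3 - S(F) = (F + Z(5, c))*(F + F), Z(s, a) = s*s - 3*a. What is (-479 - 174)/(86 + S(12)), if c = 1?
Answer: 653/727 ≈ 0.89821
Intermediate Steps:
Z(s, a) = s**2 - 3*a
S(F) = 3 - 2*F*(22 + F) (S(F) = 3 - (F + (5**2 - 3*1))*(F + F) = 3 - (F + (25 - 3))*2*F = 3 - (F + 22)*2*F = 3 - (22 + F)*2*F = 3 - 2*F*(22 + F))
(-479 - 174)/(86 + S(12)) = (-479 - 174)/(86 + (3 - 44*12 - 2*12**2)) = -653/(86 + (3 - 528 - 2*144)) = -653/(86 + (3 - 528 - 288)) = -653/(86 - 813) = -653/(-727) = -653*(-1/727) = 653/727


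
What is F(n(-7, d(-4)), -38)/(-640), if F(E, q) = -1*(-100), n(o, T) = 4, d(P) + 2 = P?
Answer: -5/32 ≈ -0.15625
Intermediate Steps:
d(P) = -2 + P
F(E, q) = 100
F(n(-7, d(-4)), -38)/(-640) = 100/(-640) = 100*(-1/640) = -5/32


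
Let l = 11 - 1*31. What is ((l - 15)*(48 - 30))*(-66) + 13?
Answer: 41593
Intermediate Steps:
l = -20 (l = 11 - 31 = -20)
((l - 15)*(48 - 30))*(-66) + 13 = ((-20 - 15)*(48 - 30))*(-66) + 13 = -35*18*(-66) + 13 = -630*(-66) + 13 = 41580 + 13 = 41593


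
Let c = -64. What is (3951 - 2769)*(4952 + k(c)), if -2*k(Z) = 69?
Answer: 5812485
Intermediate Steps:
k(Z) = -69/2 (k(Z) = -½*69 = -69/2)
(3951 - 2769)*(4952 + k(c)) = (3951 - 2769)*(4952 - 69/2) = 1182*(9835/2) = 5812485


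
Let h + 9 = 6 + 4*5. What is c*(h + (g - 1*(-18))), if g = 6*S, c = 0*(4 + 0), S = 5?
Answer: 0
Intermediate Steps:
c = 0 (c = 0*4 = 0)
g = 30 (g = 6*5 = 30)
h = 17 (h = -9 + (6 + 4*5) = -9 + (6 + 20) = -9 + 26 = 17)
c*(h + (g - 1*(-18))) = 0*(17 + (30 - 1*(-18))) = 0*(17 + (30 + 18)) = 0*(17 + 48) = 0*65 = 0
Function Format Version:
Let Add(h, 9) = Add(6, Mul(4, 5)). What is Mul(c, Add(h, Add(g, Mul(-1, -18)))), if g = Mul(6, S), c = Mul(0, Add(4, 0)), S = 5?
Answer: 0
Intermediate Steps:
c = 0 (c = Mul(0, 4) = 0)
g = 30 (g = Mul(6, 5) = 30)
h = 17 (h = Add(-9, Add(6, Mul(4, 5))) = Add(-9, Add(6, 20)) = Add(-9, 26) = 17)
Mul(c, Add(h, Add(g, Mul(-1, -18)))) = Mul(0, Add(17, Add(30, Mul(-1, -18)))) = Mul(0, Add(17, Add(30, 18))) = Mul(0, Add(17, 48)) = Mul(0, 65) = 0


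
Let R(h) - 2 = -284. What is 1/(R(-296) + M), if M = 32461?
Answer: 1/32179 ≈ 3.1076e-5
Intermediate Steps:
R(h) = -282 (R(h) = 2 - 284 = -282)
1/(R(-296) + M) = 1/(-282 + 32461) = 1/32179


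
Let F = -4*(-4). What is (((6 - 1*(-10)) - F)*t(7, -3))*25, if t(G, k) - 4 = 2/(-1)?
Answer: 0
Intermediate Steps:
F = 16
t(G, k) = 2 (t(G, k) = 4 + 2/(-1) = 4 + 2*(-1) = 4 - 2 = 2)
(((6 - 1*(-10)) - F)*t(7, -3))*25 = (((6 - 1*(-10)) - 1*16)*2)*25 = (((6 + 10) - 16)*2)*25 = ((16 - 16)*2)*25 = (0*2)*25 = 0*25 = 0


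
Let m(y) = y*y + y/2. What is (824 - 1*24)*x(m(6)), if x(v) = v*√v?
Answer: 31200*√39 ≈ 1.9484e+5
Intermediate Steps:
m(y) = y² + y/2 (m(y) = y² + y*(½) = y² + y/2)
x(v) = v^(3/2)
(824 - 1*24)*x(m(6)) = (824 - 1*24)*(6*(½ + 6))^(3/2) = (824 - 24)*(6*(13/2))^(3/2) = 800*39^(3/2) = 800*(39*√39) = 31200*√39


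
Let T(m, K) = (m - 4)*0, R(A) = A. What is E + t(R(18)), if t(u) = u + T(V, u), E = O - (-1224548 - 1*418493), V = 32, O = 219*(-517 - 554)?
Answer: 1408510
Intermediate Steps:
O = -234549 (O = 219*(-1071) = -234549)
T(m, K) = 0 (T(m, K) = (-4 + m)*0 = 0)
E = 1408492 (E = -234549 - (-1224548 - 1*418493) = -234549 - (-1224548 - 418493) = -234549 - 1*(-1643041) = -234549 + 1643041 = 1408492)
t(u) = u (t(u) = u + 0 = u)
E + t(R(18)) = 1408492 + 18 = 1408510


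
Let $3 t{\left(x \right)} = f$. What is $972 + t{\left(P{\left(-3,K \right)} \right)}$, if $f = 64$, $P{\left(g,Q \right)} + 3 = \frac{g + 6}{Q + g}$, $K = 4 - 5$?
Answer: $\frac{2980}{3} \approx 993.33$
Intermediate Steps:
$K = -1$ ($K = 4 - 5 = -1$)
$P{\left(g,Q \right)} = -3 + \frac{6 + g}{Q + g}$ ($P{\left(g,Q \right)} = -3 + \frac{g + 6}{Q + g} = -3 + \frac{6 + g}{Q + g}$)
$t{\left(x \right)} = \frac{64}{3}$ ($t{\left(x \right)} = \frac{1}{3} \cdot 64 = \frac{64}{3}$)
$972 + t{\left(P{\left(-3,K \right)} \right)} = 972 + \frac{64}{3} = \frac{2980}{3}$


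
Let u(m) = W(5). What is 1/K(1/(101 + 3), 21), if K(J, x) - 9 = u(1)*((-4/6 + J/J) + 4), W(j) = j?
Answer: 3/92 ≈ 0.032609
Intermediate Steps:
u(m) = 5
K(J, x) = 92/3 (K(J, x) = 9 + 5*((-4/6 + J/J) + 4) = 9 + 5*((-4*⅙ + 1) + 4) = 9 + 5*((-⅔ + 1) + 4) = 9 + 5*(⅓ + 4) = 9 + 5*(13/3) = 9 + 65/3 = 92/3)
1/K(1/(101 + 3), 21) = 1/(92/3) = 3/92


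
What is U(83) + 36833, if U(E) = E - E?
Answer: 36833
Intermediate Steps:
U(E) = 0
U(83) + 36833 = 0 + 36833 = 36833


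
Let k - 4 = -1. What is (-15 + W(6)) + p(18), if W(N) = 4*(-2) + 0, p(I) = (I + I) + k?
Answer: 16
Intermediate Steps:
k = 3 (k = 4 - 1 = 3)
p(I) = 3 + 2*I (p(I) = (I + I) + 3 = 2*I + 3 = 3 + 2*I)
W(N) = -8 (W(N) = -8 + 0 = -8)
(-15 + W(6)) + p(18) = (-15 - 8) + (3 + 2*18) = -23 + (3 + 36) = -23 + 39 = 16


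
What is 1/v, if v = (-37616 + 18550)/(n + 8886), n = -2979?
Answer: -5907/19066 ≈ -0.30982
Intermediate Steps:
v = -19066/5907 (v = (-37616 + 18550)/(-2979 + 8886) = -19066/5907 ≈ -3.2277)
1/v = 1/(-19066/5907) = -5907/19066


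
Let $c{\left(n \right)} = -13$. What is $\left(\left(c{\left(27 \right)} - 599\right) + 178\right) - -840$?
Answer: $406$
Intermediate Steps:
$\left(\left(c{\left(27 \right)} - 599\right) + 178\right) - -840 = \left(\left(-13 - 599\right) + 178\right) - -840 = \left(-612 + 178\right) + 840 = -434 + 840 = 406$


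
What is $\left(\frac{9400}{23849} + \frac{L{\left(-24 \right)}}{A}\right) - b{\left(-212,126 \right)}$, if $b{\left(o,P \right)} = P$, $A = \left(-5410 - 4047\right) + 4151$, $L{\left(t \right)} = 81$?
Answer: $- \frac{2270921059}{18077542} \approx -125.62$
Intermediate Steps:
$A = -5306$ ($A = -9457 + 4151 = -5306$)
$\left(\frac{9400}{23849} + \frac{L{\left(-24 \right)}}{A}\right) - b{\left(-212,126 \right)} = \left(\frac{9400}{23849} + \frac{81}{-5306}\right) - 126 = \left(9400 \cdot \frac{1}{23849} + 81 \left(- \frac{1}{5306}\right)\right) - 126 = \left(\frac{9400}{23849} - \frac{81}{5306}\right) - 126 = \frac{6849233}{18077542} - 126 = - \frac{2270921059}{18077542}$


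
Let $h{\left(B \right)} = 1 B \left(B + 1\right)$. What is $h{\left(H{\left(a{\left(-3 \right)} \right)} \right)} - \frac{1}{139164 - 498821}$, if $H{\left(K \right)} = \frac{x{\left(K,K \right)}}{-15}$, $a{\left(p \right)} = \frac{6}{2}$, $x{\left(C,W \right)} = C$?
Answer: $- \frac{1438603}{8991425} \approx -0.16$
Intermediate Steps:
$a{\left(p \right)} = 3$ ($a{\left(p \right)} = 6 \cdot \frac{1}{2} = 3$)
$H{\left(K \right)} = - \frac{K}{15}$ ($H{\left(K \right)} = \frac{K}{-15} = K \left(- \frac{1}{15}\right) = - \frac{K}{15}$)
$h{\left(B \right)} = B \left(1 + B\right)$
$h{\left(H{\left(a{\left(-3 \right)} \right)} \right)} - \frac{1}{139164 - 498821} = \left(- \frac{1}{15}\right) 3 \left(1 - \frac{1}{5}\right) - \frac{1}{139164 - 498821} = - \frac{1 - \frac{1}{5}}{5} - \frac{1}{-359657} = \left(- \frac{1}{5}\right) \frac{4}{5} - - \frac{1}{359657} = - \frac{4}{25} + \frac{1}{359657} = - \frac{1438603}{8991425}$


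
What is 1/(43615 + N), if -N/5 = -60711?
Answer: 1/347170 ≈ 2.8804e-6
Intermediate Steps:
N = 303555 (N = -5*(-60711) = 303555)
1/(43615 + N) = 1/(43615 + 303555) = 1/347170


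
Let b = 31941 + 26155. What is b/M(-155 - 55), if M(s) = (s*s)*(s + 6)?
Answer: -3631/562275 ≈ -0.0064577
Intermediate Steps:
M(s) = s²*(6 + s)
b = 58096
b/M(-155 - 55) = 58096/(((-155 - 55)²*(6 + (-155 - 55)))) = 58096/(((-210)²*(6 - 210))) = 58096/((44100*(-204))) = 58096/(-8996400) = 58096*(-1/8996400) = -3631/562275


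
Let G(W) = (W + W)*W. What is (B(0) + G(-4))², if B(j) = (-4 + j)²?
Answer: 2304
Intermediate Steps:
G(W) = 2*W² (G(W) = (2*W)*W = 2*W²)
(B(0) + G(-4))² = ((-4 + 0)² + 2*(-4)²)² = ((-4)² + 2*16)² = (16 + 32)² = 48² = 2304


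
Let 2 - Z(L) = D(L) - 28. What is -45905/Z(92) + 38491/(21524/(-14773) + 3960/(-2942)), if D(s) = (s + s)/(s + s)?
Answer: -27053263508157/1766457976 ≈ -15315.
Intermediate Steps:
D(s) = 1 (D(s) = (2*s)/((2*s)) = (2*s)*(1/(2*s)) = 1)
Z(L) = 29 (Z(L) = 2 - (1 - 28) = 2 - 1*(-27) = 2 + 27 = 29)
-45905/Z(92) + 38491/(21524/(-14773) + 3960/(-2942)) = -45905/29 + 38491/(21524/(-14773) + 3960/(-2942)) = -45905*1/29 + 38491/(21524*(-1/14773) + 3960*(-1/2942)) = -45905/29 + 38491/(-21524/14773 - 1980/1471) = -45905/29 + 38491/(-60912344/21731083) = -45905/29 + 38491*(-21731083/60912344) = -45905/29 - 836451115753/60912344 = -27053263508157/1766457976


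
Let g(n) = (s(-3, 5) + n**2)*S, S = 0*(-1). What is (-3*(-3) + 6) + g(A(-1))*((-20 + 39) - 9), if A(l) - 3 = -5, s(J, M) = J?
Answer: 15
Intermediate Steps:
S = 0
A(l) = -2 (A(l) = 3 - 5 = -2)
g(n) = 0 (g(n) = (-3 + n**2)*0 = 0)
(-3*(-3) + 6) + g(A(-1))*((-20 + 39) - 9) = (-3*(-3) + 6) + 0*((-20 + 39) - 9) = (9 + 6) + 0*(19 - 9) = 15 + 0*10 = 15 + 0 = 15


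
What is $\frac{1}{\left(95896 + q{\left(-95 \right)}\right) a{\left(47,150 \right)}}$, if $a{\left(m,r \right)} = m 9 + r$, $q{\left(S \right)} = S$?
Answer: $\frac{1}{54893973} \approx 1.8217 \cdot 10^{-8}$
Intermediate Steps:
$a{\left(m,r \right)} = r + 9 m$ ($a{\left(m,r \right)} = 9 m + r = r + 9 m$)
$\frac{1}{\left(95896 + q{\left(-95 \right)}\right) a{\left(47,150 \right)}} = \frac{1}{\left(95896 - 95\right) \left(150 + 9 \cdot 47\right)} = \frac{1}{95801 \left(150 + 423\right)} = \frac{1}{95801 \cdot 573} = \frac{1}{95801} \cdot \frac{1}{573} = \frac{1}{54893973}$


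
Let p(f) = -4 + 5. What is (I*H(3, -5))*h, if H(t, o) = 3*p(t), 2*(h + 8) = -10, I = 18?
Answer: -702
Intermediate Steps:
h = -13 (h = -8 + (½)*(-10) = -8 - 5 = -13)
p(f) = 1
H(t, o) = 3 (H(t, o) = 3*1 = 3)
(I*H(3, -5))*h = (18*3)*(-13) = 54*(-13) = -702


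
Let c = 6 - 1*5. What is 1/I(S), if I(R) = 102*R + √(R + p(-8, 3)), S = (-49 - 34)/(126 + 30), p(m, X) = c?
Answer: -55029/2985907 - 13*√2847/2985907 ≈ -0.018662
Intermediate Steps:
c = 1 (c = 6 - 5 = 1)
p(m, X) = 1
S = -83/156 ≈ -0.53205
I(R) = √(1 + R) + 102*R (I(R) = 102*R + √(R + 1) = 102*R + √(1 + R) = √(1 + R) + 102*R)
1/I(S) = 1/(√(1 - 83/156) + 102*(-83/156)) = 1/(√(73/156) - 1411/26) = 1/(√2847/78 - 1411/26) = 1/(-1411/26 + √2847/78)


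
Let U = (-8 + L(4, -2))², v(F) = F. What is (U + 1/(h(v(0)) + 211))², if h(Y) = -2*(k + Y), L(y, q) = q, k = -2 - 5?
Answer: 506295001/50625 ≈ 10001.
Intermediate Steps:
k = -7
h(Y) = 14 - 2*Y (h(Y) = -2*(-7 + Y) = 14 - 2*Y)
U = 100 (U = (-8 - 2)² = (-10)² = 100)
(U + 1/(h(v(0)) + 211))² = (100 + 1/((14 - 2*0) + 211))² = (100 + 1/((14 + 0) + 211))² = (100 + 1/(14 + 211))² = (100 + 1/225)² = (22501/225)² = 506295001/50625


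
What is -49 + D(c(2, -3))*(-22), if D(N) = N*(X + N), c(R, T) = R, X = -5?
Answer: 83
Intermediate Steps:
D(N) = N*(-5 + N)
-49 + D(c(2, -3))*(-22) = -49 + (2*(-5 + 2))*(-22) = -49 + (2*(-3))*(-22) = -49 - 6*(-22) = -49 + 132 = 83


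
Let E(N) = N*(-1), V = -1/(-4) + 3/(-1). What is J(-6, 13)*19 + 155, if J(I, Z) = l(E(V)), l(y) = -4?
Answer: 79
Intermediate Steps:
V = -11/4 (V = -1*(-¼) + 3*(-1) = ¼ - 3 = -11/4 ≈ -2.7500)
E(N) = -N
J(I, Z) = -4
J(-6, 13)*19 + 155 = -4*19 + 155 = -76 + 155 = 79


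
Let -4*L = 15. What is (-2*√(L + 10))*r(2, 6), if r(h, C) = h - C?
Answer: 20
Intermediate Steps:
L = -15/4 (L = -¼*15 = -15/4 ≈ -3.7500)
(-2*√(L + 10))*r(2, 6) = (-2*√(-15/4 + 10))*(2 - 1*6) = (-2*√(25/4))*(2 - 6) = -2*5/2*(-4) = -5*(-4) = 20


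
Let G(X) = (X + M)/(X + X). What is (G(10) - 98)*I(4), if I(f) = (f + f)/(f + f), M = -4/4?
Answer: -1951/20 ≈ -97.550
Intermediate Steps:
M = -1 (M = -4*¼ = -1)
G(X) = (-1 + X)/(2*X) (G(X) = (X - 1)/(X + X) = (-1 + X)/((2*X)) = (-1 + X)*(1/(2*X)) = (-1 + X)/(2*X))
I(f) = 1 (I(f) = (2*f)/((2*f)) = (2*f)*(1/(2*f)) = 1)
(G(10) - 98)*I(4) = ((½)*(-1 + 10)/10 - 98)*1 = ((½)*(⅒)*9 - 98)*1 = (9/20 - 98)*1 = -1951/20*1 = -1951/20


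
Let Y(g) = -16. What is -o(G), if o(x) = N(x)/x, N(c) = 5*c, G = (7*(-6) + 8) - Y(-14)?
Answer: -5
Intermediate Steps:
G = -18 (G = (7*(-6) + 8) - 1*(-16) = (-42 + 8) + 16 = -34 + 16 = -18)
o(x) = 5 (o(x) = (5*x)/x = 5)
-o(G) = -1*5 = -5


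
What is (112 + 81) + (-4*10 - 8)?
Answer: 145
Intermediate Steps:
(112 + 81) + (-4*10 - 8) = 193 + (-40 - 8) = 193 - 48 = 145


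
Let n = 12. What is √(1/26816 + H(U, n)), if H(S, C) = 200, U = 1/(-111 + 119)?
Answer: √2247181219/3352 ≈ 14.142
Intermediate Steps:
U = ⅛ (U = 1/8 = ⅛ ≈ 0.12500)
√(1/26816 + H(U, n)) = √(1/26816 + 200) = √(5363201/26816) = √2247181219/3352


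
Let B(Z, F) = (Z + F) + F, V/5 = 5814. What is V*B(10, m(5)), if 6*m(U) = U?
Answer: 339150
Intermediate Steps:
V = 29070 (V = 5*5814 = 29070)
m(U) = U/6
B(Z, F) = Z + 2*F (B(Z, F) = (F + Z) + F = Z + 2*F)
V*B(10, m(5)) = 29070*(10 + 2*((⅙)*5)) = 29070*(10 + 2*(⅚)) = 29070*(10 + 5/3) = 29070*(35/3) = 339150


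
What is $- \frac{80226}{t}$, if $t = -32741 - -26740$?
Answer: $\frac{80226}{6001} \approx 13.369$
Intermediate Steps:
$t = -6001$ ($t = -32741 + 26740 = -6001$)
$- \frac{80226}{t} = - \frac{80226}{-6001} = \left(-80226\right) \left(- \frac{1}{6001}\right) = \frac{80226}{6001}$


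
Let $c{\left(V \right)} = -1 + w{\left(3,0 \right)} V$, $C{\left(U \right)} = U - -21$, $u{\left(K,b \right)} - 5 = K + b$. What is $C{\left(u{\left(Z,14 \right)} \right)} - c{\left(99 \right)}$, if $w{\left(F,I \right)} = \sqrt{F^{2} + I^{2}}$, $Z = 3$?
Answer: $-253$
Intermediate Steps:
$u{\left(K,b \right)} = 5 + K + b$ ($u{\left(K,b \right)} = 5 + \left(K + b\right) = 5 + K + b$)
$C{\left(U \right)} = 21 + U$ ($C{\left(U \right)} = U + 21 = 21 + U$)
$c{\left(V \right)} = -1 + 3 V$ ($c{\left(V \right)} = -1 + \sqrt{3^{2} + 0^{2}} V = -1 + \sqrt{9 + 0} V = -1 + \sqrt{9} V = -1 + 3 V$)
$C{\left(u{\left(Z,14 \right)} \right)} - c{\left(99 \right)} = \left(21 + \left(5 + 3 + 14\right)\right) - \left(-1 + 3 \cdot 99\right) = \left(21 + 22\right) - \left(-1 + 297\right) = 43 - 296 = -253$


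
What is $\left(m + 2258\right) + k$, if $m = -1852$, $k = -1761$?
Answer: $-1355$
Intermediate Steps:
$\left(m + 2258\right) + k = \left(-1852 + 2258\right) - 1761 = 406 - 1761 = -1355$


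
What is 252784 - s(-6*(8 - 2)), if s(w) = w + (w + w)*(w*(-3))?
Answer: 260596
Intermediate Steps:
s(w) = w - 6*w² (s(w) = w + (2*w)*(-3*w) = w - 6*w²)
252784 - s(-6*(8 - 2)) = 252784 - (-6*(8 - 2))*(1 - (-36)*(8 - 2)) = 252784 - (-6*6)*(1 - (-36)*6) = 252784 - (-36)*(1 - 6*(-36)) = 252784 - (-36)*(1 + 216) = 252784 - (-36)*217 = 252784 - 1*(-7812) = 252784 + 7812 = 260596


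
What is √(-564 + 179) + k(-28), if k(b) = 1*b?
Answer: -28 + I*√385 ≈ -28.0 + 19.621*I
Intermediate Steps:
k(b) = b
√(-564 + 179) + k(-28) = √(-564 + 179) - 28 = √(-385) - 28 = I*√385 - 28 = -28 + I*√385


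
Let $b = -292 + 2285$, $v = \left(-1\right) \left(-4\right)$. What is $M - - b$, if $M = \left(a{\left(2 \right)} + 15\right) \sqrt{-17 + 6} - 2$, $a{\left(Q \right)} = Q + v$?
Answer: $1991 + 21 i \sqrt{11} \approx 1991.0 + 69.649 i$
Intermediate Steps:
$v = 4$
$a{\left(Q \right)} = 4 + Q$ ($a{\left(Q \right)} = Q + 4 = 4 + Q$)
$b = 1993$
$M = -2 + 21 i \sqrt{11}$ ($M = \left(\left(4 + 2\right) + 15\right) \sqrt{-17 + 6} - 2 = \left(6 + 15\right) \sqrt{-11} - 2 = 21 i \sqrt{11} - 2 = -2 + 21 i \sqrt{11} \approx -2.0 + 69.649 i$)
$M - - b = \left(-2 + 21 i \sqrt{11}\right) - \left(-1\right) 1993 = \left(-2 + 21 i \sqrt{11}\right) - -1993 = \left(-2 + 21 i \sqrt{11}\right) + 1993 = 1991 + 21 i \sqrt{11}$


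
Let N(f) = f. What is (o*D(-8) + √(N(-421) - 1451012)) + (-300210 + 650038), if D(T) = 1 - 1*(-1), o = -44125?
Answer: 261578 + I*√1451433 ≈ 2.6158e+5 + 1204.8*I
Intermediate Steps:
D(T) = 2 (D(T) = 1 + 1 = 2)
(o*D(-8) + √(N(-421) - 1451012)) + (-300210 + 650038) = (-44125*2 + √(-421 - 1451012)) + (-300210 + 650038) = (-88250 + √(-1451433)) + 349828 = (-88250 + I*√1451433) + 349828 = 261578 + I*√1451433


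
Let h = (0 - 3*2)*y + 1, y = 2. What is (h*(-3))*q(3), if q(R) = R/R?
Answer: 33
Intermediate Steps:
q(R) = 1
h = -11 (h = (0 - 3*2)*2 + 1 = (0 - 6)*2 + 1 = -6*2 + 1 = -12 + 1 = -11)
(h*(-3))*q(3) = -11*(-3)*1 = 33*1 = 33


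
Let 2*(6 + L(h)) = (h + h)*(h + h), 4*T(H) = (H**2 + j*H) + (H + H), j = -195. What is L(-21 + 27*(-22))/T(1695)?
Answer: 504296/424315 ≈ 1.1885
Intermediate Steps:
T(H) = -193*H/4 + H**2/4 (T(H) = ((H**2 - 195*H) + (H + H))/4 = ((H**2 - 195*H) + 2*H)/4 = (H**2 - 193*H)/4 = -193*H/4 + H**2/4)
L(h) = -6 + 2*h**2 (L(h) = -6 + ((h + h)*(h + h))/2 = -6 + ((2*h)*(2*h))/2 = -6 + (4*h**2)/2 = -6 + 2*h**2)
L(-21 + 27*(-22))/T(1695) = (-6 + 2*(-21 + 27*(-22))**2)/(((1/4)*1695*(-193 + 1695))) = (-6 + 2*(-21 - 594)**2)/(((1/4)*1695*1502)) = (-6 + 2*(-615)**2)/(1272945/2) = (-6 + 2*378225)*(2/1272945) = (-6 + 756450)*(2/1272945) = 756444*(2/1272945) = 504296/424315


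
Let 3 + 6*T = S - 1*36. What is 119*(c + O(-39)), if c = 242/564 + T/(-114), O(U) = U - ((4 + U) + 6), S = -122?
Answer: -35714161/32148 ≈ -1110.9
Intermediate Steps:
T = -161/6 (T = -1/2 + (-122 - 1*36)/6 = -1/2 + (-122 - 36)/6 = -1/2 + (1/6)*(-158) = -1/2 - 79/3 = -161/6 ≈ -26.833)
O(U) = -10 (O(U) = U - (10 + U) = U + (-10 - U) = -10)
c = 21361/32148 (c = 242/564 - 161/6/(-114) = 242*(1/564) - 161/6*(-1/114) = 121/282 + 161/684 = 21361/32148 ≈ 0.66446)
119*(c + O(-39)) = 119*(21361/32148 - 10) = 119*(-300119/32148) = -35714161/32148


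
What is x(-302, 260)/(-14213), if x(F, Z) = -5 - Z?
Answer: 265/14213 ≈ 0.018645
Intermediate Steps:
x(-302, 260)/(-14213) = (-5 - 1*260)/(-14213) = (-5 - 260)*(-1/14213) = -265*(-1/14213) = 265/14213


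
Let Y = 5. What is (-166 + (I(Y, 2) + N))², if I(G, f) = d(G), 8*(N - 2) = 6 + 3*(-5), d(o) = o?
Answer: 1640961/64 ≈ 25640.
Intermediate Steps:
N = 7/8 (N = 2 + (6 + 3*(-5))/8 = 2 + (6 - 15)/8 = 2 + (⅛)*(-9) = 2 - 9/8 = 7/8 ≈ 0.87500)
I(G, f) = G
(-166 + (I(Y, 2) + N))² = (-166 + (5 + 7/8))² = (-166 + 47/8)² = (-1281/8)² = 1640961/64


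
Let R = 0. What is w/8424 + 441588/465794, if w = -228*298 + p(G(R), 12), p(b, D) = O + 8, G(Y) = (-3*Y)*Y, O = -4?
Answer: -71240069/10009818 ≈ -7.1170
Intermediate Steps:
G(Y) = -3*Y²
p(b, D) = 4 (p(b, D) = -4 + 8 = 4)
w = -67940 (w = -228*298 + 4 = -67944 + 4 = -67940)
w/8424 + 441588/465794 = -67940/8424 + 441588/465794 = -67940*1/8424 + 441588*(1/465794) = -16985/2106 + 4506/4753 = -71240069/10009818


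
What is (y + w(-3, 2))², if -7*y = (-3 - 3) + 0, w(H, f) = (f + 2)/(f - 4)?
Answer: 64/49 ≈ 1.3061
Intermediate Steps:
w(H, f) = (2 + f)/(-4 + f)
y = 6/7 (y = -((-3 - 3) + 0)/7 = -(-6 + 0)/7 = -⅐*(-6) = 6/7 ≈ 0.85714)
(y + w(-3, 2))² = (6/7 + (2 + 2)/(-4 + 2))² = (6/7 + 4/(-2))² = (6/7 - ½*4)² = (6/7 - 2)² = (-8/7)² = 64/49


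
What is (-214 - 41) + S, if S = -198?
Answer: -453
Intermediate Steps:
(-214 - 41) + S = (-214 - 41) - 198 = -255 - 198 = -453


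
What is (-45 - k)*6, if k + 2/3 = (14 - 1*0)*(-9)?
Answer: 490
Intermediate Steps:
k = -380/3 (k = -2/3 + (14 - 1*0)*(-9) = -2/3 + (14 + 0)*(-9) = -2/3 + 14*(-9) = -2/3 - 126 = -380/3 ≈ -126.67)
(-45 - k)*6 = (-45 - 1*(-380/3))*6 = (-45 + 380/3)*6 = (245/3)*6 = 490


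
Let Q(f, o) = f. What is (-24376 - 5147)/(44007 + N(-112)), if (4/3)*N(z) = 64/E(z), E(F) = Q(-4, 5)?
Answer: -9841/14665 ≈ -0.67105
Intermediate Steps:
E(F) = -4
N(z) = -12 (N(z) = 3*(64/(-4))/4 = 3*(64*(-1/4))/4 = (3/4)*(-16) = -12)
(-24376 - 5147)/(44007 + N(-112)) = (-24376 - 5147)/(44007 - 12) = -29523/43995 = -29523*1/43995 = -9841/14665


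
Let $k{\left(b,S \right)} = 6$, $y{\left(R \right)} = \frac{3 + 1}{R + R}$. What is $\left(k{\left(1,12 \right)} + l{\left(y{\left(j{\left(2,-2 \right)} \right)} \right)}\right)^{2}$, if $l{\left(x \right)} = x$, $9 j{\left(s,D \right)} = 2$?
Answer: $225$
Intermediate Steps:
$j{\left(s,D \right)} = \frac{2}{9}$ ($j{\left(s,D \right)} = \frac{1}{9} \cdot 2 = \frac{2}{9}$)
$y{\left(R \right)} = \frac{2}{R}$ ($y{\left(R \right)} = \frac{4}{2 R} = 4 \frac{1}{2 R} = \frac{2}{R}$)
$\left(k{\left(1,12 \right)} + l{\left(y{\left(j{\left(2,-2 \right)} \right)} \right)}\right)^{2} = \left(6 + \frac{2}{\frac{2}{9}}\right)^{2} = \left(6 + 2 \cdot \frac{9}{2}\right)^{2} = \left(6 + 9\right)^{2} = 15^{2} = 225$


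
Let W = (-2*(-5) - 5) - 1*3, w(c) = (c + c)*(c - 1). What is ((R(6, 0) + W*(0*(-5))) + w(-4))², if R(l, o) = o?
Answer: 1600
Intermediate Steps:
w(c) = 2*c*(-1 + c) (w(c) = (2*c)*(-1 + c) = 2*c*(-1 + c))
W = 2 (W = (10 - 5) - 3 = 5 - 3 = 2)
((R(6, 0) + W*(0*(-5))) + w(-4))² = ((0 + 2*(0*(-5))) + 2*(-4)*(-1 - 4))² = ((0 + 2*0) + 2*(-4)*(-5))² = ((0 + 0) + 40)² = (0 + 40)² = 40² = 1600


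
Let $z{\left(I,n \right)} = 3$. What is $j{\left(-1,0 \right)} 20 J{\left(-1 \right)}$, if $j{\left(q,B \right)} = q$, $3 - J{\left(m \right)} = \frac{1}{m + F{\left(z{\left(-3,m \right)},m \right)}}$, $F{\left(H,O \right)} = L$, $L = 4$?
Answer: $- \frac{160}{3} \approx -53.333$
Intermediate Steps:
$F{\left(H,O \right)} = 4$
$J{\left(m \right)} = 3 - \frac{1}{4 + m}$ ($J{\left(m \right)} = 3 - \frac{1}{m + 4} = 3 - \frac{1}{4 + m}$)
$j{\left(-1,0 \right)} 20 J{\left(-1 \right)} = \left(-1\right) 20 \frac{11 + 3 \left(-1\right)}{4 - 1} = - 20 \frac{11 - 3}{3} = - 20 \cdot \frac{1}{3} \cdot 8 = \left(-20\right) \frac{8}{3} = - \frac{160}{3}$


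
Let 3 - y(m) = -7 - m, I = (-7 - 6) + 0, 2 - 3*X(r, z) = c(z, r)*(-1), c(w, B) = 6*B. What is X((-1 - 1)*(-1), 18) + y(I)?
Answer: 5/3 ≈ 1.6667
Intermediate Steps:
X(r, z) = ⅔ + 2*r (X(r, z) = ⅔ - 6*r*(-1)/3 = ⅔ - (-2)*r = ⅔ + 2*r)
I = -13 (I = -13 + 0 = -13)
y(m) = 10 + m (y(m) = 3 - (-7 - m) = 3 + (7 + m) = 10 + m)
X((-1 - 1)*(-1), 18) + y(I) = (⅔ + 2*((-1 - 1)*(-1))) + (10 - 13) = (⅔ + 2*(-2*(-1))) - 3 = (⅔ + 2*2) - 3 = (⅔ + 4) - 3 = 14/3 - 3 = 5/3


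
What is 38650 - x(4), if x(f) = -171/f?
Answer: 154771/4 ≈ 38693.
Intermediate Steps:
38650 - x(4) = 38650 - (-171)/4 = 38650 - 1*(-171/4) = 38650 + 171/4 = 154771/4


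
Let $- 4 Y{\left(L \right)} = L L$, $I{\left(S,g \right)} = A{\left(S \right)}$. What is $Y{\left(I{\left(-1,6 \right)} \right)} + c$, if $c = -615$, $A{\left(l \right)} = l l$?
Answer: $- \frac{2461}{4} \approx -615.25$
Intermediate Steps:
$A{\left(l \right)} = l^{2}$
$I{\left(S,g \right)} = S^{2}$
$Y{\left(L \right)} = - \frac{L^{2}}{4}$ ($Y{\left(L \right)} = - \frac{L L}{4} = - \frac{L^{2}}{4}$)
$Y{\left(I{\left(-1,6 \right)} \right)} + c = - \frac{\left(\left(-1\right)^{2}\right)^{2}}{4} - 615 = - \frac{1^{2}}{4} - 615 = \left(- \frac{1}{4}\right) 1 - 615 = - \frac{1}{4} - 615 = - \frac{2461}{4}$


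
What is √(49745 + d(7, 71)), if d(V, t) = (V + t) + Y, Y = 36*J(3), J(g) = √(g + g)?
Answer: √(49823 + 36*√6) ≈ 223.41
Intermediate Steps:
J(g) = √2*√g (J(g) = √(2*g) = √2*√g)
Y = 36*√6 (Y = 36*(√2*√3) = 36*√6 ≈ 88.182)
d(V, t) = V + t + 36*√6 (d(V, t) = (V + t) + 36*√6 = V + t + 36*√6)
√(49745 + d(7, 71)) = √(49745 + (7 + 71 + 36*√6)) = √(49745 + (78 + 36*√6)) = √(49823 + 36*√6)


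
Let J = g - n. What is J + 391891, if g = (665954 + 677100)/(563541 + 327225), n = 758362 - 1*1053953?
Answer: 306193467133/445383 ≈ 6.8748e+5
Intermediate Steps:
n = -295591 (n = 758362 - 1053953 = -295591)
g = 671527/445383 (g = 1343054/890766 = 1343054*(1/890766) = 671527/445383 ≈ 1.5078)
J = 131651877880/445383 (J = 671527/445383 - 1*(-295591) = 671527/445383 + 295591 = 131651877880/445383 ≈ 2.9559e+5)
J + 391891 = 131651877880/445383 + 391891 = 306193467133/445383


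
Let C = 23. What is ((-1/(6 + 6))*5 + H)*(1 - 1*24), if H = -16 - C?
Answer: 10879/12 ≈ 906.58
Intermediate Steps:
H = -39 (H = -16 - 1*23 = -16 - 23 = -39)
((-1/(6 + 6))*5 + H)*(1 - 1*24) = ((-1/(6 + 6))*5 - 39)*(1 - 1*24) = ((-1/12)*5 - 39)*(1 - 24) = (((1/12)*(-1))*5 - 39)*(-23) = (-1/12*5 - 39)*(-23) = (-5/12 - 39)*(-23) = -473/12*(-23) = 10879/12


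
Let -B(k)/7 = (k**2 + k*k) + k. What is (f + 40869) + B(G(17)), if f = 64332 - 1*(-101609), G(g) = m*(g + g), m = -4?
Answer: -51182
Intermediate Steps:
G(g) = -8*g (G(g) = -4*(g + g) = -8*g)
f = 165941 (f = 64332 + 101609 = 165941)
B(k) = -14*k**2 - 7*k (B(k) = -7*((k**2 + k*k) + k) = -7*((k**2 + k**2) + k) = -7*(2*k**2 + k) = -7*(k + 2*k**2) = -14*k**2 - 7*k)
(f + 40869) + B(G(17)) = (165941 + 40869) - 7*(-8*17)*(1 + 2*(-8*17)) = 206810 - 7*(-136)*(1 + 2*(-136)) = 206810 - 7*(-136)*(1 - 272) = 206810 - 7*(-136)*(-271) = 206810 - 257992 = -51182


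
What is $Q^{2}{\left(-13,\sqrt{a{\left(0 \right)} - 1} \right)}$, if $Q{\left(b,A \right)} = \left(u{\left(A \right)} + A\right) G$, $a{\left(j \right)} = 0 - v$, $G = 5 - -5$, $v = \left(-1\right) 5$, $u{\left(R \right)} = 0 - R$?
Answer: $0$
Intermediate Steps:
$u{\left(R \right)} = - R$
$v = -5$
$G = 10$ ($G = 5 + 5 = 10$)
$a{\left(j \right)} = 5$ ($a{\left(j \right)} = 0 - -5 = 0 + 5 = 5$)
$Q{\left(b,A \right)} = 0$ ($Q{\left(b,A \right)} = \left(- A + A\right) 10 = 0 \cdot 10 = 0$)
$Q^{2}{\left(-13,\sqrt{a{\left(0 \right)} - 1} \right)} = 0^{2} = 0$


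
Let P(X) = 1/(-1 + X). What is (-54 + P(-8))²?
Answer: 237169/81 ≈ 2928.0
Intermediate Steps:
(-54 + P(-8))² = (-54 + 1/(-1 - 8))² = (-54 + 1/(-9))² = (-54 - ⅑)² = (-487/9)² = 237169/81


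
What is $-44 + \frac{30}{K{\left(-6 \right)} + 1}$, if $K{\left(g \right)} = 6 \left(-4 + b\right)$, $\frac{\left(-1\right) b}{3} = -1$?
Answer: $-50$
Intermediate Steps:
$b = 3$ ($b = \left(-3\right) \left(-1\right) = 3$)
$K{\left(g \right)} = -6$ ($K{\left(g \right)} = 6 \left(-4 + 3\right) = 6 \left(-1\right) = -6$)
$-44 + \frac{30}{K{\left(-6 \right)} + 1} = -44 + \frac{30}{-6 + 1} = -44 + \frac{30}{-5} = -44 + 30 \left(- \frac{1}{5}\right) = -44 - 6 = -50$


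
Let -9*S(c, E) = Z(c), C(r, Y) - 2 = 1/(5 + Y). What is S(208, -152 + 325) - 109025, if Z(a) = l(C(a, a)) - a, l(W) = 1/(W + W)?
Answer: -837788731/7686 ≈ -1.0900e+5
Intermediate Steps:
C(r, Y) = 2 + 1/(5 + Y)
l(W) = 1/(2*W)
Z(a) = -a + (5 + a)/(2*(11 + 2*a)) (Z(a) = 1/(2*(((11 + 2*a)/(5 + a)))) - a = ((5 + a)/(11 + 2*a))/2 - a = (5 + a)/(2*(11 + 2*a)) - a = -a + (5 + a)/(2*(11 + 2*a)))
S(c, E) = -(5 - 21*c - 4*c²)/(18*(11 + 2*c))
S(208, -152 + 325) - 109025 = (-5 + 4*208² + 21*208)/(18*(11 + 2*208)) - 109025 = (-5 + 4*43264 + 4368)/(18*(11 + 416)) - 109025 = (1/18)*(-5 + 173056 + 4368)/427 - 109025 = (1/18)*(1/427)*177419 - 109025 = 177419/7686 - 109025 = -837788731/7686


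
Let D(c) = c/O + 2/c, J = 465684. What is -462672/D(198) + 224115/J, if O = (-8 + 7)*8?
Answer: 28441312974421/1520768716 ≈ 18702.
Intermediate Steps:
O = -8 (O = -1*8 = -8)
D(c) = 2/c - c/8 (D(c) = c/(-8) + 2/c = c*(-⅛) + 2/c = -c/8 + 2/c = 2/c - c/8)
-462672/D(198) + 224115/J = -462672/(2/198 - ⅛*198) + 224115/465684 = -462672/(2*(1/198) - 99/4) + 224115*(1/465684) = -462672/(1/99 - 99/4) + 74705/155228 = -462672/(-9797/396) + 74705/155228 = -462672*(-396/9797) + 74705/155228 = 183218112/9797 + 74705/155228 = 28441312974421/1520768716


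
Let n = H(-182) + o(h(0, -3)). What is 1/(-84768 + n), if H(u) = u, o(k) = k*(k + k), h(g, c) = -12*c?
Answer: -1/82358 ≈ -1.2142e-5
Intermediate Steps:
o(k) = 2*k² (o(k) = k*(2*k) = 2*k²)
n = 2410 (n = -182 + 2*(-12*(-3))² = -182 + 2*36² = -182 + 2*1296 = -182 + 2592 = 2410)
1/(-84768 + n) = 1/(-84768 + 2410) = 1/(-82358) = -1/82358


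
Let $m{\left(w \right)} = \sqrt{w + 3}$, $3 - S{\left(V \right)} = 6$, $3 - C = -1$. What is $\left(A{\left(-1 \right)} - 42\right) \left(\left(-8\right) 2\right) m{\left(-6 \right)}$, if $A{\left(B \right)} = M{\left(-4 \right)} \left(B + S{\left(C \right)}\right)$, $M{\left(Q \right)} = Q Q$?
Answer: $1696 i \sqrt{3} \approx 2937.6 i$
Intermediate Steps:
$C = 4$ ($C = 3 - -1 = 3 + 1 = 4$)
$S{\left(V \right)} = -3$ ($S{\left(V \right)} = 3 - 6 = -3$)
$m{\left(w \right)} = \sqrt{3 + w}$
$M{\left(Q \right)} = Q^{2}$
$A{\left(B \right)} = -48 + 16 B$ ($A{\left(B \right)} = \left(-4\right)^{2} \left(B - 3\right) = 16 \left(-3 + B\right) = -48 + 16 B$)
$\left(A{\left(-1 \right)} - 42\right) \left(\left(-8\right) 2\right) m{\left(-6 \right)} = \left(\left(-48 + 16 \left(-1\right)\right) - 42\right) \left(\left(-8\right) 2\right) \sqrt{3 - 6} = \left(\left(-48 - 16\right) - 42\right) \left(-16\right) \sqrt{-3} = \left(-64 - 42\right) \left(-16\right) i \sqrt{3} = \left(-106\right) \left(-16\right) i \sqrt{3} = 1696 i \sqrt{3}$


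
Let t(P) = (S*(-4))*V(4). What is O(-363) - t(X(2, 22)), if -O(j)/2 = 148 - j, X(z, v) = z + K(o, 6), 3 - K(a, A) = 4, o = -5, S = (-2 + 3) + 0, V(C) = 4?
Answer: -1006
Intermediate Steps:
S = 1 (S = 1 + 0 = 1)
K(a, A) = -1 (K(a, A) = 3 - 1*4 = 3 - 4 = -1)
X(z, v) = -1 + z (X(z, v) = z - 1 = -1 + z)
O(j) = -296 + 2*j (O(j) = -2*(148 - j) = -296 + 2*j)
t(P) = -16 (t(P) = (1*(-4))*4 = -4*4 = -16)
O(-363) - t(X(2, 22)) = (-296 + 2*(-363)) - 1*(-16) = (-296 - 726) + 16 = -1022 + 16 = -1006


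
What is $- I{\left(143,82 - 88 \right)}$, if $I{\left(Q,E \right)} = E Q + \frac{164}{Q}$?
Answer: $\frac{122530}{143} \approx 856.85$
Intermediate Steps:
$I{\left(Q,E \right)} = \frac{164}{Q} + E Q$
$- I{\left(143,82 - 88 \right)} = - (\frac{164}{143} + \left(82 - 88\right) 143) = - (164 \cdot \frac{1}{143} - 858) = - (\frac{164}{143} - 858) = \left(-1\right) \left(- \frac{122530}{143}\right) = \frac{122530}{143}$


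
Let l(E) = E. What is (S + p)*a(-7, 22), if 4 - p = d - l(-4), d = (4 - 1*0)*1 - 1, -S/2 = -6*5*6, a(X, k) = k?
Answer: 7854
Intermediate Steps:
S = 360 (S = -2*(-6*5)*6 = -(-60)*6 = -2*(-180) = 360)
d = 3 (d = (4 + 0)*1 - 1 = 4*1 - 1 = 4 - 1 = 3)
p = -3 (p = 4 - (3 - 1*(-4)) = 4 - (3 + 4) = 4 - 1*7 = 4 - 7 = -3)
(S + p)*a(-7, 22) = (360 - 3)*22 = 357*22 = 7854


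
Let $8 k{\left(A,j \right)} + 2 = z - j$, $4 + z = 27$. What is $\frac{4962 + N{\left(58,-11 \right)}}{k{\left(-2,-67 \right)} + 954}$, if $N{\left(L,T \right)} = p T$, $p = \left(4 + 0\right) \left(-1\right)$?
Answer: $\frac{5006}{965} \approx 5.1876$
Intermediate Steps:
$z = 23$ ($z = -4 + 27 = 23$)
$p = -4$ ($p = 4 \left(-1\right) = -4$)
$k{\left(A,j \right)} = \frac{21}{8} - \frac{j}{8}$ ($k{\left(A,j \right)} = - \frac{1}{4} + \frac{23 - j}{8} = - \frac{1}{4} - \left(- \frac{23}{8} + \frac{j}{8}\right) = \frac{21}{8} - \frac{j}{8}$)
$N{\left(L,T \right)} = - 4 T$
$\frac{4962 + N{\left(58,-11 \right)}}{k{\left(-2,-67 \right)} + 954} = \frac{4962 - -44}{\left(\frac{21}{8} - - \frac{67}{8}\right) + 954} = \frac{4962 + 44}{\left(\frac{21}{8} + \frac{67}{8}\right) + 954} = \frac{5006}{11 + 954} = \frac{5006}{965}$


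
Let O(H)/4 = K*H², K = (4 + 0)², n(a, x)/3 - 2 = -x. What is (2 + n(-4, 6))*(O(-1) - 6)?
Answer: -580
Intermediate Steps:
n(a, x) = 6 - 3*x (n(a, x) = 6 + 3*(-x) = 6 - 3*x)
K = 16 (K = 4² = 16)
O(H) = 64*H² (O(H) = 4*(16*H²) = 64*H²)
(2 + n(-4, 6))*(O(-1) - 6) = (2 + (6 - 3*6))*(64*(-1)² - 6) = (2 + (6 - 18))*(64*1 - 6) = (2 - 12)*(64 - 6) = -10*58 = -580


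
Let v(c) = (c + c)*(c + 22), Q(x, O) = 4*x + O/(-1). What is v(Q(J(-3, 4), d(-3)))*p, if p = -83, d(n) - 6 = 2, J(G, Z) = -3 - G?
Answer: 18592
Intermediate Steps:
d(n) = 8 (d(n) = 6 + 2 = 8)
Q(x, O) = -O + 4*x (Q(x, O) = 4*x - O = -O + 4*x)
v(c) = 2*c*(22 + c) (v(c) = (2*c)*(22 + c) = 2*c*(22 + c))
v(Q(J(-3, 4), d(-3)))*p = (2*(-1*8 + 4*(-3 - 1*(-3)))*(22 + (-1*8 + 4*(-3 - 1*(-3)))))*(-83) = (2*(-8 + 4*(-3 + 3))*(22 + (-8 + 4*(-3 + 3))))*(-83) = (2*(-8 + 4*0)*(22 + (-8 + 4*0)))*(-83) = (2*(-8 + 0)*(22 + (-8 + 0)))*(-83) = (2*(-8)*(22 - 8))*(-83) = (2*(-8)*14)*(-83) = -224*(-83) = 18592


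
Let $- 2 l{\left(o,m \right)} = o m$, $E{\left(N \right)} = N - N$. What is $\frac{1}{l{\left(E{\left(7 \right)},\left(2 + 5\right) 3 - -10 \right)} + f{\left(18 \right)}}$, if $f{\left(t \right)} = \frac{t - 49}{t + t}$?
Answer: $- \frac{36}{31} \approx -1.1613$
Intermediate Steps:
$E{\left(N \right)} = 0$
$f{\left(t \right)} = \frac{-49 + t}{2 t}$
$l{\left(o,m \right)} = - \frac{m o}{2}$ ($l{\left(o,m \right)} = - \frac{o m}{2} = - \frac{m o}{2}$)
$\frac{1}{l{\left(E{\left(7 \right)},\left(2 + 5\right) 3 - -10 \right)} + f{\left(18 \right)}} = \frac{1}{\left(- \frac{1}{2}\right) \left(\left(2 + 5\right) 3 - -10\right) 0 + \frac{-49 + 18}{2 \cdot 18}} = \frac{1}{\left(- \frac{1}{2}\right) \left(7 \cdot 3 + 10\right) 0 + \frac{1}{2} \cdot \frac{1}{18} \left(-31\right)} = \frac{1}{\left(- \frac{1}{2}\right) \left(21 + 10\right) 0 - \frac{31}{36}} = \frac{1}{\left(- \frac{1}{2}\right) 31 \cdot 0 - \frac{31}{36}} = \frac{1}{0 - \frac{31}{36}} = \frac{1}{- \frac{31}{36}} = - \frac{36}{31}$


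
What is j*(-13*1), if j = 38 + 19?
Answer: -741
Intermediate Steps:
j = 57
j*(-13*1) = 57*(-13*1) = 57*(-13) = -741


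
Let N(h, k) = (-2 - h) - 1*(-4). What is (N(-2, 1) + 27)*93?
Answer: 2883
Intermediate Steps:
N(h, k) = 2 - h (N(h, k) = (-2 - h) + 4 = 2 - h)
(N(-2, 1) + 27)*93 = ((2 - 1*(-2)) + 27)*93 = ((2 + 2) + 27)*93 = (4 + 27)*93 = 31*93 = 2883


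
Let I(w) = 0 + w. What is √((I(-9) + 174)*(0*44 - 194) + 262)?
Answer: 2*I*√7937 ≈ 178.18*I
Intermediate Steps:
I(w) = w
√((I(-9) + 174)*(0*44 - 194) + 262) = √((-9 + 174)*(0*44 - 194) + 262) = √(165*(0 - 194) + 262) = √(165*(-194) + 262) = √(-32010 + 262) = √(-31748) = 2*I*√7937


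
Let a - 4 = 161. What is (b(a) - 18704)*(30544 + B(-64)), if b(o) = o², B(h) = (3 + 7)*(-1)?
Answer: 260180214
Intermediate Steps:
a = 165 (a = 4 + 161 = 165)
B(h) = -10 (B(h) = 10*(-1) = -10)
(b(a) - 18704)*(30544 + B(-64)) = (165² - 18704)*(30544 - 10) = (27225 - 18704)*30534 = 8521*30534 = 260180214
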